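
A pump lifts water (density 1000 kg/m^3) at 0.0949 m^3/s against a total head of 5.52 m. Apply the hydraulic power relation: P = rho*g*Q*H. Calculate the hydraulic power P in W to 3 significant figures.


P = 1000 * 9.81 * 0.0949 * 5.52 = 5140 W
Therefore the hydraulic power P = 5140 W.


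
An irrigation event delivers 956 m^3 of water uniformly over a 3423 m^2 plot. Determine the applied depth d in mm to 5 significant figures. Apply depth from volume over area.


Approach: apply depth from volume over area, d = (V/A)*1000.
d = (956 / 3423) * 1000 = 279.29 mm
Therefore the applied depth d = 279.29 mm.


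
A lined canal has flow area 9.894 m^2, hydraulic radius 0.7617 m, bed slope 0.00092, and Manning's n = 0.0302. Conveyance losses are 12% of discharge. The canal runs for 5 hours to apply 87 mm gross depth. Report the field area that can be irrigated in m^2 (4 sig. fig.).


Approach: apply Manning's equation with a conveyance and depth budget, Q = (1/n)*A*R^(2/3)*S^(1/2); Q_field = Q*(1-loss); Area = Q_field*t/(d/1000).
Step 1 — canal discharge (Manning's equation):
  Q = (1/0.0302) * 9.894 * 0.7617^(2/3) * 0.00092^(1/2) = 8.28797 m^3/s
Step 2 — delivered flow: Q_field = 8.28797*(1 - 12/100) = 7.29341 m^3/s
Step 3 — volume delivered: V = 7.29341 * 5*3600 = 131281 m^3
Step 4 — area served: A = V / (depth/1000) = 131281 / 0.087 = 1509000 m^2
Therefore the field area that can be irrigated = 1509000 m^2.


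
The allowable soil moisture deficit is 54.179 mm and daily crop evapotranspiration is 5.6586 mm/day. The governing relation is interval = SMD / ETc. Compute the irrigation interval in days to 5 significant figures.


interval = 54.179 / 5.6586 = 9.5746 days
Therefore the irrigation interval = 9.5746 days.


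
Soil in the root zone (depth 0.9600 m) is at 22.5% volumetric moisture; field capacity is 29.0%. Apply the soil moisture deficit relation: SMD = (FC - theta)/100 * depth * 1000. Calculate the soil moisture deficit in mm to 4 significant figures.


SMD = (29.0 - 22.5)/100 * 0.9600 * 1000 = 62.40 mm
Therefore the soil moisture deficit = 62.40 mm.


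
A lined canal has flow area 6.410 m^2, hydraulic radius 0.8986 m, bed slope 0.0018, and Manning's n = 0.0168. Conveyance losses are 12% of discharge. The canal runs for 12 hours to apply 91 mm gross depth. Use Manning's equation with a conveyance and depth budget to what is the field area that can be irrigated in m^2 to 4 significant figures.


Approach: apply Manning's equation with a conveyance and depth budget, Q = (1/n)*A*R^(2/3)*S^(1/2); Q_field = Q*(1-loss); Area = Q_field*t/(d/1000).
Step 1 — canal discharge (Manning's equation):
  Q = (1/0.0168) * 6.410 * 0.8986^(2/3) * 0.0018^(1/2) = 15.0740 m^3/s
Step 2 — delivered flow: Q_field = 15.0740*(1 - 12/100) = 13.2651 m^3/s
Step 3 — volume delivered: V = 13.2651 * 12*3600 = 573054 m^3
Step 4 — area served: A = V / (depth/1000) = 573054 / 0.091 = 6297000 m^2
Therefore the field area that can be irrigated = 6297000 m^2.


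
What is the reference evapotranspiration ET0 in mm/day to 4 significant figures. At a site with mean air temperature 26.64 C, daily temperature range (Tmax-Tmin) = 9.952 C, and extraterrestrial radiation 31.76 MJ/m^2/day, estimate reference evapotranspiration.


Approach: apply the Hargreaves-Samani method, ET0 = 0.0023*(Tmean+17.8)*sqrt(Tmax-Tmin)*0.408*Ra.
ET0 = 0.0023*(26.64+17.8)*sqrt(9.952)*0.408*31.76 = 4.178 mm/day
Therefore the reference evapotranspiration ET0 = 4.178 mm/day.


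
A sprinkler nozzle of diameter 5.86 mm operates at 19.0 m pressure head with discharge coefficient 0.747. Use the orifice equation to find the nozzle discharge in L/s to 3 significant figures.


Approach: apply the orifice equation, Q = Cd*A*sqrt(2*g*h), A = pi*(d/2)^2.
A = pi*(5.86e-3/2)^2 = 2.6970e-05 m^2
Q = 0.747 * 2.6970e-05 * sqrt(2*9.81*19.0) * 1000 = 0.389 L/s
Therefore the nozzle discharge = 0.389 L/s.


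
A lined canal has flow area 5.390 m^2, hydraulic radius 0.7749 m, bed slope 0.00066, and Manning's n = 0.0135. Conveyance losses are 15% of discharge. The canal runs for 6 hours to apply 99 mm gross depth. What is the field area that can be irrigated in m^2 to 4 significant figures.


Approach: apply Manning's equation with a conveyance and depth budget, Q = (1/n)*A*R^(2/3)*S^(1/2); Q_field = Q*(1-loss); Area = Q_field*t/(d/1000).
Step 1 — canal discharge (Manning's equation):
  Q = (1/0.0135) * 5.390 * 0.7749^(2/3) * 0.00066^(1/2) = 8.65348 m^3/s
Step 2 — delivered flow: Q_field = 8.65348*(1 - 15/100) = 7.35546 m^3/s
Step 3 — volume delivered: V = 7.35546 * 6*3600 = 158878 m^3
Step 4 — area served: A = V / (depth/1000) = 158878 / 0.099 = 1605000 m^2
Therefore the field area that can be irrigated = 1605000 m^2.


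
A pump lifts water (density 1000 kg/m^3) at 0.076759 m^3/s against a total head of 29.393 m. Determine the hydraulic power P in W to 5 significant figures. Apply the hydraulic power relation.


Approach: apply the hydraulic power relation, P = rho*g*Q*H.
P = 1000 * 9.81 * 0.076759 * 29.393 = 22133 W
Therefore the hydraulic power P = 22133 W.


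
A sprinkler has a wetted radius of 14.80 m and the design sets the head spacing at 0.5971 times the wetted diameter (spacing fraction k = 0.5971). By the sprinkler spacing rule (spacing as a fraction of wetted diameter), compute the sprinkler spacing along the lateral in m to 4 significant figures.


Approach: apply the sprinkler spacing rule (spacing as a fraction of wetted diameter), S = k*(2*R).
S = 0.5971 * (2 * 14.80) = 17.67 m
Therefore the sprinkler spacing along the lateral = 17.67 m.


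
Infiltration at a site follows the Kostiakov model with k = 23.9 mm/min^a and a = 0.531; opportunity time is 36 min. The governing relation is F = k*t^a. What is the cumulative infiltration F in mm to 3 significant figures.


F = 23.9 * 36^0.531 = 160 mm
Therefore the cumulative infiltration F = 160 mm.


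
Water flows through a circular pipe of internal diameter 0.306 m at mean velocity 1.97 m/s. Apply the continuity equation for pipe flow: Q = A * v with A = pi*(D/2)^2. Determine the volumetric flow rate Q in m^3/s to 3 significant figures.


A = pi*(0.306/2)^2 = 0.073542 m^2
Q = 0.073542 * 1.97 = 0.145 m^3/s
Therefore the volumetric flow rate Q = 0.145 m^3/s.


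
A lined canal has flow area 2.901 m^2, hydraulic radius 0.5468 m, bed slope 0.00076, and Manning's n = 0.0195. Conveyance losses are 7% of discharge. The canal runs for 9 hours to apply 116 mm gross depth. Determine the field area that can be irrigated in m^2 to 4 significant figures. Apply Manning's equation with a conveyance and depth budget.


Approach: apply Manning's equation with a conveyance and depth budget, Q = (1/n)*A*R^(2/3)*S^(1/2); Q_field = Q*(1-loss); Area = Q_field*t/(d/1000).
Step 1 — canal discharge (Manning's equation):
  Q = (1/0.0195) * 2.901 * 0.5468^(2/3) * 0.00076^(1/2) = 2.74245 m^3/s
Step 2 — delivered flow: Q_field = 2.74245*(1 - 7/100) = 2.55048 m^3/s
Step 3 — volume delivered: V = 2.55048 * 9*3600 = 82635.5 m^3
Step 4 — area served: A = V / (depth/1000) = 82635.5 / 0.116 = 712400 m^2
Therefore the field area that can be irrigated = 712400 m^2.


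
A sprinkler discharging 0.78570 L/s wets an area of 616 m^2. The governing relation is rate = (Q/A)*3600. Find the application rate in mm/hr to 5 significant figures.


rate = (0.78570 / 616) * 3600 = 4.5918 mm/hr
Therefore the application rate = 4.5918 mm/hr.


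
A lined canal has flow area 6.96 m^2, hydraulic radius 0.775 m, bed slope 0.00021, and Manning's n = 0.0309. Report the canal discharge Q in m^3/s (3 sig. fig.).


Approach: apply Manning's equation, Q = (1/n)*A*R^(2/3)*S^(1/2).
Q = (1/0.0309) * 6.96 * 0.775^(2/3) * 0.00021^(1/2) = 2.75 m^3/s
Therefore the canal discharge Q = 2.75 m^3/s.


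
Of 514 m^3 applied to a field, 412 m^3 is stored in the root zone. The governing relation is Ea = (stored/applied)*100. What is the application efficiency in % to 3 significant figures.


Ea = (412/514)*100 = 80.2 %
Therefore the application efficiency = 80.2 %.


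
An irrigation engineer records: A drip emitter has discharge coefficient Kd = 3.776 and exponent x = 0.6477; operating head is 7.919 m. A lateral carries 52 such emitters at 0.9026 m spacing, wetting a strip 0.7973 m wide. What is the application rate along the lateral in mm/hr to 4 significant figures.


Approach: apply the emitter equation with a lateral mass balance, q = Kd*h^x; Q = n*q; rate = Q/(n*spacing*width).
Step 1 — single emitter flow (q = Kd*h^x):
  q = 3.776 * 7.919^0.6477 = 14.4245 L/hr
Step 2 — total lateral flow: Q = 52 * 14.4245 = 750.074 L/hr
Step 3 — wetted area: A = 52 * 0.9026 * 0.7973 = 37.4214 m^2
Step 4 — application rate: Q/A = 750.074/37.4214 = 20.04 mm/hr
Therefore the application rate along the lateral = 20.04 mm/hr.


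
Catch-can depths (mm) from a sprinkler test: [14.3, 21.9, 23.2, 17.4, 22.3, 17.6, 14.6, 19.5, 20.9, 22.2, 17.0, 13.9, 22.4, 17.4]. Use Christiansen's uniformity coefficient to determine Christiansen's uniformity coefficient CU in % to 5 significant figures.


Approach: apply Christiansen's uniformity coefficient, CU = (1 - mean_abs_deviation/mean)*100.
mean = 18.90000 mm
mean |d_i - mean| = 2.871429 mm
CU = (1 - 2.871429/18.90000)*100 = 84.807 %
Therefore Christiansen's uniformity coefficient CU = 84.807 %.


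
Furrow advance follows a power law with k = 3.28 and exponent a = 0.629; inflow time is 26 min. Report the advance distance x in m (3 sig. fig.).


Approach: apply the power-law advance function, x = k*t^a.
x = 3.28 * 26^0.629 = 25.5 m
Therefore the advance distance x = 25.5 m.


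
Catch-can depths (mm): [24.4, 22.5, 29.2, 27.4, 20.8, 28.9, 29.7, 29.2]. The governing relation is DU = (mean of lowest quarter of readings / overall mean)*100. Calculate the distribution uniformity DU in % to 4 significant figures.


sorted lowest 2 of 8: [20.8, 22.5] -> mean = 21.6500 mm
overall mean = 26.5125 mm
DU = (21.6500/26.5125)*100 = 81.66 %
Therefore the distribution uniformity DU = 81.66 %.


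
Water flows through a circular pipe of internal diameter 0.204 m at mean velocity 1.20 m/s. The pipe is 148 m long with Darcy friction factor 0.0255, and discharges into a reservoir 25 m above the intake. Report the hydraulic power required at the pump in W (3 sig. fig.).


Approach: apply continuity + Darcy-Weisbach + hydraulic power, Q = A*v; hf = f*(L/D)*(v^2/(2g)); H = static + hf; P = rho*g*Q*H.
Step 1 — flow rate (continuity, Q = A*v):
  A = pi*(0.204/2)^2 = 0.032685 m^2
  Q = 0.032685 * 1.20 = 0.039222 m^3/s
Step 2 — friction head loss (Darcy-Weisbach):
  hf = 0.0255 * (148/0.204) * (1.20^2 / (2*9.81))
  hf = 1.3578 m
Step 3 — total head: H = 25 + 1.3578 = 26.358 m
Step 4 — hydraulic power (P = rho*g*Q*H):
  P = 1000 * 9.81 * 0.039222 * 26.358 = 10100 W
Therefore the hydraulic power required at the pump = 10100 W.


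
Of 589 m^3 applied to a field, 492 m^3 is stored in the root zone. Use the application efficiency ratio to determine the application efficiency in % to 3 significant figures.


Approach: apply the application efficiency ratio, Ea = (stored/applied)*100.
Ea = (492/589)*100 = 83.5 %
Therefore the application efficiency = 83.5 %.


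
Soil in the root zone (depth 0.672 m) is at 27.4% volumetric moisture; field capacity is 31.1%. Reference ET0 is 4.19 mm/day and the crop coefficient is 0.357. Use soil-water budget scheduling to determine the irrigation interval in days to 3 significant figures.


Approach: apply soil-water budget scheduling, SMD = (FC-theta)/100*depth*1000; ETc = ET0*Kc; interval = SMD/ETc.
Step 1 — soil moisture deficit:
  SMD = (31.1 - 27.4)/100 * 0.672 * 1000 = 24.864 mm
Step 2 — daily crop ET (ETc = ET0*Kc):
  ETc = 4.19 * 0.357 = 1.4958 mm/day
Step 3 — irrigation interval (SMD/ETc):
  interval = 24.864 / 1.4958 = 16.6 days
Therefore the irrigation interval = 16.6 days.


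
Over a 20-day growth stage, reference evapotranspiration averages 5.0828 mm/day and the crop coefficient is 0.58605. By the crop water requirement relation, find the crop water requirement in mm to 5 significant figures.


Approach: apply the crop water requirement relation, CWR = ET0 * Kc * days.
CWR = 5.0828 * 0.58605 * 20 = 59.575 mm
Therefore the crop water requirement = 59.575 mm.


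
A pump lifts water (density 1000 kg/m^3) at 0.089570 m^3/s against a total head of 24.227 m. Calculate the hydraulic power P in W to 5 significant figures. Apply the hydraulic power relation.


Approach: apply the hydraulic power relation, P = rho*g*Q*H.
P = 1000 * 9.81 * 0.089570 * 24.227 = 21288 W
Therefore the hydraulic power P = 21288 W.


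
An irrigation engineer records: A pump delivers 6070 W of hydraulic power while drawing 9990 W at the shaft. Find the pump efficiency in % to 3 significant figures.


Approach: apply the efficiency ratio, eta = (P_out/P_in)*100.
eta = (6070 / 9990) * 100 = 60.8 %
Therefore the pump efficiency = 60.8 %.


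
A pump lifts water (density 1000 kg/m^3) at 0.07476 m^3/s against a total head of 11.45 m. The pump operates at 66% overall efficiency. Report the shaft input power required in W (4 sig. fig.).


Approach: apply hydraulic power then efficiency conversion, P = rho*g*Q*H; P_in = P/eta.
Step 1 — hydraulic power (P = rho*g*Q*H):
  P = 1000 * 9.81 * 0.07476 * 11.45 = 8397.38 W
Step 2 — input power: P_in = P/eta = 8397.38 / 0.66 = 12720 W
Therefore the shaft input power required = 12720 W.


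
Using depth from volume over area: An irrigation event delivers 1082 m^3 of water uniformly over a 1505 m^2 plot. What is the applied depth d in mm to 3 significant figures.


Approach: apply depth from volume over area, d = (V/A)*1000.
d = (1082 / 1505) * 1000 = 719 mm
Therefore the applied depth d = 719 mm.


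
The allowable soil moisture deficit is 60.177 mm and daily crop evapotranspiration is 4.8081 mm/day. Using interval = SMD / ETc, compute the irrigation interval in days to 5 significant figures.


interval = 60.177 / 4.8081 = 12.516 days
Therefore the irrigation interval = 12.516 days.


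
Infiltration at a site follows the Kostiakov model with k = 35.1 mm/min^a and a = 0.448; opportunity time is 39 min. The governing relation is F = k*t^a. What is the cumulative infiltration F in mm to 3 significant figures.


F = 35.1 * 39^0.448 = 181 mm
Therefore the cumulative infiltration F = 181 mm.


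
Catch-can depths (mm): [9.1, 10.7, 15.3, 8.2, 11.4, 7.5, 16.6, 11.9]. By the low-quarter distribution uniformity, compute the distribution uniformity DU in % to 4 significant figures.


Approach: apply the low-quarter distribution uniformity, DU = (mean of lowest quarter of readings / overall mean)*100.
sorted lowest 2 of 8: [7.5, 8.2] -> mean = 7.85000 mm
overall mean = 11.3375 mm
DU = (7.85000/11.3375)*100 = 69.24 %
Therefore the distribution uniformity DU = 69.24 %.


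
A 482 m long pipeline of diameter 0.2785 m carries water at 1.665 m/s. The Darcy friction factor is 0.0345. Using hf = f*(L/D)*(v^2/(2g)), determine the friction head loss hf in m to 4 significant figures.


hf = 0.0345 * (482/0.2785) * (1.665^2 / (2*9.81))
hf = 8.437 m
Therefore the friction head loss hf = 8.437 m.


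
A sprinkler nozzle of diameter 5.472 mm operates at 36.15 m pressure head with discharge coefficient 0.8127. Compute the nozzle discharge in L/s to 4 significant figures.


Approach: apply the orifice equation, Q = Cd*A*sqrt(2*g*h), A = pi*(d/2)^2.
A = pi*(5.472e-3/2)^2 = 2.35170e-05 m^2
Q = 0.8127 * 2.35170e-05 * sqrt(2*9.81*36.15) * 1000 = 0.5090 L/s
Therefore the nozzle discharge = 0.5090 L/s.


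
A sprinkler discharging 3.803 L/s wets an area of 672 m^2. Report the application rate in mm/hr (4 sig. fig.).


Approach: apply the application rate relation, rate = (Q/A)*3600.
rate = (3.803 / 672) * 3600 = 20.37 mm/hr
Therefore the application rate = 20.37 mm/hr.


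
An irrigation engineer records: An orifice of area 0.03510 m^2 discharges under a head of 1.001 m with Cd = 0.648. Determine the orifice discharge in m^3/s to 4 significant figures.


Approach: apply the orifice equation, Q = Cd*A*sqrt(2*g*h).
Q = 0.648 * 0.03510 * sqrt(2*9.81*1.001) = 0.1008 m^3/s
Therefore the orifice discharge = 0.1008 m^3/s.


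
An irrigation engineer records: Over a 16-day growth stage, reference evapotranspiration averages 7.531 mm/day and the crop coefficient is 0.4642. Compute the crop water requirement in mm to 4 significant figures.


Approach: apply the crop water requirement relation, CWR = ET0 * Kc * days.
CWR = 7.531 * 0.4642 * 16 = 55.93 mm
Therefore the crop water requirement = 55.93 mm.


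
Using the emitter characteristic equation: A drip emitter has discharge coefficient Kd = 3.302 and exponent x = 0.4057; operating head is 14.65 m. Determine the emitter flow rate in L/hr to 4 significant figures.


Approach: apply the emitter characteristic equation, q = Kd * h^x.
q = 3.302 * 14.65^0.4057 = 9.812 L/hr
Therefore the emitter flow rate = 9.812 L/hr.


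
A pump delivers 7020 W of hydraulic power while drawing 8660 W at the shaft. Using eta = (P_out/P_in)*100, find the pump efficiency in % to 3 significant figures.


eta = (7020 / 8660) * 100 = 81.1 %
Therefore the pump efficiency = 81.1 %.


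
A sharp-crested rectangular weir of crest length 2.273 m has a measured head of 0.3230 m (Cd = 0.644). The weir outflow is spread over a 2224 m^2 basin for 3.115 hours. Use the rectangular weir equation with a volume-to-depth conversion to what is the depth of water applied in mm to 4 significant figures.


Approach: apply the rectangular weir equation with a volume-to-depth conversion, Q = (2/3)*Cd*L*sqrt(2g)*H^1.5; d = Q*t/A * 1000.
Step 1 — weir discharge:
  Q = (2/3)*0.644*2.273*sqrt(2*9.81)*0.3230^1.5 = 0.793501 m^3/s
Step 2 — volume: V = 0.793501 * 3.115*3600 = 8898.32 m^3
Step 3 — depth: d = V/A * 1000 = 8898.32/2224 * 1000 = 4001 mm
Therefore the depth of water applied = 4001 mm.


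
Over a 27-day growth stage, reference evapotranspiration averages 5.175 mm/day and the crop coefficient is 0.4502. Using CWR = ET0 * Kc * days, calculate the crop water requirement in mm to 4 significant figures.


CWR = 5.175 * 0.4502 * 27 = 62.90 mm
Therefore the crop water requirement = 62.90 mm.


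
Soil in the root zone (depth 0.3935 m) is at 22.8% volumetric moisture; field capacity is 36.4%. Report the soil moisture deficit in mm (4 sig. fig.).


Approach: apply the soil moisture deficit relation, SMD = (FC - theta)/100 * depth * 1000.
SMD = (36.4 - 22.8)/100 * 0.3935 * 1000 = 53.52 mm
Therefore the soil moisture deficit = 53.52 mm.


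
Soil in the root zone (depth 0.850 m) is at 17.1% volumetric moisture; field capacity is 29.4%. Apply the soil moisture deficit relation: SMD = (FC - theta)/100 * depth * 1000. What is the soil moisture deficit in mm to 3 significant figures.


SMD = (29.4 - 17.1)/100 * 0.850 * 1000 = 105 mm
Therefore the soil moisture deficit = 105 mm.


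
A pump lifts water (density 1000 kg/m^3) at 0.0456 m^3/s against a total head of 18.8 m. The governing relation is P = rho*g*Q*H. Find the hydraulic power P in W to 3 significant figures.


P = 1000 * 9.81 * 0.0456 * 18.8 = 8410 W
Therefore the hydraulic power P = 8410 W.


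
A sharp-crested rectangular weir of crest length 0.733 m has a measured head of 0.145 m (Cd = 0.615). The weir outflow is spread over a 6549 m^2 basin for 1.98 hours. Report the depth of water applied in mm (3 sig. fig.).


Approach: apply the rectangular weir equation with a volume-to-depth conversion, Q = (2/3)*Cd*L*sqrt(2g)*H^1.5; d = Q*t/A * 1000.
Step 1 — weir discharge:
  Q = (2/3)*0.615*0.733*sqrt(2*9.81)*0.145^1.5 = 0.073500 m^3/s
Step 2 — volume: V = 0.073500 * 1.98*3600 = 523.91 m^3
Step 3 — depth: d = V/A * 1000 = 523.91/6549 * 1000 = 80.0 mm
Therefore the depth of water applied = 80.0 mm.


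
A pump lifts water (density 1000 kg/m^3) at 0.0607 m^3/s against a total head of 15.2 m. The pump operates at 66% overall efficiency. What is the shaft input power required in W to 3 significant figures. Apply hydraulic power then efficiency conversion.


Approach: apply hydraulic power then efficiency conversion, P = rho*g*Q*H; P_in = P/eta.
Step 1 — hydraulic power (P = rho*g*Q*H):
  P = 1000 * 9.81 * 0.0607 * 15.2 = 9051.1 W
Step 2 — input power: P_in = P/eta = 9051.1 / 0.66 = 13700 W
Therefore the shaft input power required = 13700 W.


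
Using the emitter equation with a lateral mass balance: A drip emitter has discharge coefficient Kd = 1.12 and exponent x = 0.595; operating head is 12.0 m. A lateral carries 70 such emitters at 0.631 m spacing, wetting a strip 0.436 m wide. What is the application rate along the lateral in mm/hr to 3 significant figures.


Approach: apply the emitter equation with a lateral mass balance, q = Kd*h^x; Q = n*q; rate = Q/(n*spacing*width).
Step 1 — single emitter flow (q = Kd*h^x):
  q = 1.12 * 12.0^0.595 = 4.9128 L/hr
Step 2 — total lateral flow: Q = 70 * 4.9128 = 343.90 L/hr
Step 3 — wetted area: A = 70 * 0.631 * 0.436 = 19.258 m^2
Step 4 — application rate: Q/A = 343.90/19.258 = 17.9 mm/hr
Therefore the application rate along the lateral = 17.9 mm/hr.


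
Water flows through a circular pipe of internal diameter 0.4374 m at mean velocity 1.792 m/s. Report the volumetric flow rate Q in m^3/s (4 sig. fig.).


Approach: apply the continuity equation for pipe flow, Q = A * v with A = pi*(D/2)^2.
A = pi*(0.4374/2)^2 = 0.150261 m^2
Q = 0.150261 * 1.792 = 0.2693 m^3/s
Therefore the volumetric flow rate Q = 0.2693 m^3/s.


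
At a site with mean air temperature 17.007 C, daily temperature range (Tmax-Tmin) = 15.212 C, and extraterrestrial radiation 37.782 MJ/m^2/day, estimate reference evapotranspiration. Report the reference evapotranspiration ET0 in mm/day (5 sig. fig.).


Approach: apply the Hargreaves-Samani method, ET0 = 0.0023*(Tmean+17.8)*sqrt(Tmax-Tmin)*0.408*Ra.
ET0 = 0.0023*(17.007+17.8)*sqrt(15.212)*0.408*37.782 = 4.8132 mm/day
Therefore the reference evapotranspiration ET0 = 4.8132 mm/day.


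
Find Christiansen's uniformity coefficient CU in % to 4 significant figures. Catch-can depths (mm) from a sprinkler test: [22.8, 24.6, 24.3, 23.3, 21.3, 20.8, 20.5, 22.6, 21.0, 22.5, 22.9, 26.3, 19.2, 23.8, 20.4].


Approach: apply Christiansen's uniformity coefficient, CU = (1 - mean_abs_deviation/mean)*100.
mean = 22.4200 mm
mean |d_i - mean| = 1.50933 mm
CU = (1 - 1.50933/22.4200)*100 = 93.27 %
Therefore Christiansen's uniformity coefficient CU = 93.27 %.


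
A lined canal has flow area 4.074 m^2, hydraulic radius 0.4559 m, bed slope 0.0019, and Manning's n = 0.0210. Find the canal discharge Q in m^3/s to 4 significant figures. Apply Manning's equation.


Approach: apply Manning's equation, Q = (1/n)*A*R^(2/3)*S^(1/2).
Q = (1/0.0210) * 4.074 * 0.4559^(2/3) * 0.0019^(1/2) = 5.009 m^3/s
Therefore the canal discharge Q = 5.009 m^3/s.


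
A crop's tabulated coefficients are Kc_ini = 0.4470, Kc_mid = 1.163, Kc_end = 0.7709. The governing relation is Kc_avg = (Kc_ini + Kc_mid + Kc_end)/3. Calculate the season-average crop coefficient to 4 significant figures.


Kc_avg = (0.4470 + 1.163 + 0.7709)/3 = 0.7936
Therefore the season-average crop coefficient = 0.7936.


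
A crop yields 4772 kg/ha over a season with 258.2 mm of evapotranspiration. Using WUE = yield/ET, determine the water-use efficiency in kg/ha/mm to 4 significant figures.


WUE = 4772 / 258.2 = 18.48 kg/ha/mm
Therefore the water-use efficiency = 18.48 kg/ha/mm.


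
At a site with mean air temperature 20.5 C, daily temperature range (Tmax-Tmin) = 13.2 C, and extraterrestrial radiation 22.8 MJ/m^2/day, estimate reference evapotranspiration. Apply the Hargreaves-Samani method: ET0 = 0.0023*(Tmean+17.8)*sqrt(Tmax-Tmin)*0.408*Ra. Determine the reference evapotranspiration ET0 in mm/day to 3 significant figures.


ET0 = 0.0023*(20.5+17.8)*sqrt(13.2)*0.408*22.8 = 2.98 mm/day
Therefore the reference evapotranspiration ET0 = 2.98 mm/day.


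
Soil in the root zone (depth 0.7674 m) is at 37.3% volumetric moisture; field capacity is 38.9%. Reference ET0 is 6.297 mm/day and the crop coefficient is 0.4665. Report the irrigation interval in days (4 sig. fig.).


Approach: apply soil-water budget scheduling, SMD = (FC-theta)/100*depth*1000; ETc = ET0*Kc; interval = SMD/ETc.
Step 1 — soil moisture deficit:
  SMD = (38.9 - 37.3)/100 * 0.7674 * 1000 = 12.2784 mm
Step 2 — daily crop ET (ETc = ET0*Kc):
  ETc = 6.297 * 0.4665 = 2.93755 mm/day
Step 3 — irrigation interval (SMD/ETc):
  interval = 12.2784 / 2.93755 = 4.180 days
Therefore the irrigation interval = 4.180 days.


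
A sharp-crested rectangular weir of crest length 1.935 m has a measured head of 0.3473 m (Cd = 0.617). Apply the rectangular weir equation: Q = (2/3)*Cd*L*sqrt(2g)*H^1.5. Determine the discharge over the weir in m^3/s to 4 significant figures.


Q = (2/3)*0.617*1.935*sqrt(2*9.81)*0.3473^1.5 = 0.7216 m^3/s
Therefore the discharge over the weir = 0.7216 m^3/s.


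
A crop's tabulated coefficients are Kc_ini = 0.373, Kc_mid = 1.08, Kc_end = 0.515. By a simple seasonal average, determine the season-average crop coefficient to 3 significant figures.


Approach: apply a simple seasonal average, Kc_avg = (Kc_ini + Kc_mid + Kc_end)/3.
Kc_avg = (0.373 + 1.08 + 0.515)/3 = 0.656
Therefore the season-average crop coefficient = 0.656.


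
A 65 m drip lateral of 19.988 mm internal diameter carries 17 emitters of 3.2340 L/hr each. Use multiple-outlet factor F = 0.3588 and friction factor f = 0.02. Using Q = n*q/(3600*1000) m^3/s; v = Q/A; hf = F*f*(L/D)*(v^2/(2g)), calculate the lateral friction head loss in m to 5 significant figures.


Q = 17*3.2340/(3600*1000) = 1.527167e-05 m^3/s
A = pi*(19.988e-3/2)^2 = 3.137824e-04 m^2, so v = Q/A = 0.04866961 m/s
hf = 0.3588*0.02*(65/0.019988)*(0.04866961^2/(2*9.81)) = 0.0028174 m
Therefore the lateral friction head loss = 0.0028174 m.


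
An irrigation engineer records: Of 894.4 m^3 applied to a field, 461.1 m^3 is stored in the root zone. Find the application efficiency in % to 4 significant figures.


Approach: apply the application efficiency ratio, Ea = (stored/applied)*100.
Ea = (461.1/894.4)*100 = 51.55 %
Therefore the application efficiency = 51.55 %.


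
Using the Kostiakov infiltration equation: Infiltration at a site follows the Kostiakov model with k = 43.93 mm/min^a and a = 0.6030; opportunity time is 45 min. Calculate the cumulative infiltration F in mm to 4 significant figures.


Approach: apply the Kostiakov infiltration equation, F = k*t^a.
F = 43.93 * 45^0.6030 = 436.2 mm
Therefore the cumulative infiltration F = 436.2 mm.


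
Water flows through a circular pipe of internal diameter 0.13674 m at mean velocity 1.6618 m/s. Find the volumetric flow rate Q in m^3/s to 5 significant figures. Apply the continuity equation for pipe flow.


Approach: apply the continuity equation for pipe flow, Q = A * v with A = pi*(D/2)^2.
A = pi*(0.13674/2)^2 = 0.01468524 m^2
Q = 0.01468524 * 1.6618 = 0.024404 m^3/s
Therefore the volumetric flow rate Q = 0.024404 m^3/s.


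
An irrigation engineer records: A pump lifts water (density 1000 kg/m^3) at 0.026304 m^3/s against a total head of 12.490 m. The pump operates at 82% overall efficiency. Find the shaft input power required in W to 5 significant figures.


Approach: apply hydraulic power then efficiency conversion, P = rho*g*Q*H; P_in = P/eta.
Step 1 — hydraulic power (P = rho*g*Q*H):
  P = 1000 * 9.81 * 0.026304 * 12.490 = 3222.948 W
Step 2 — input power: P_in = P/eta = 3222.948 / 0.82 = 3930.4 W
Therefore the shaft input power required = 3930.4 W.


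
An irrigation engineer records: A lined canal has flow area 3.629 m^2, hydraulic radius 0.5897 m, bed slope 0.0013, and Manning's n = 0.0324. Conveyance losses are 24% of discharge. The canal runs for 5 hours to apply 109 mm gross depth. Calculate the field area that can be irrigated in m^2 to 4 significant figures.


Approach: apply Manning's equation with a conveyance and depth budget, Q = (1/n)*A*R^(2/3)*S^(1/2); Q_field = Q*(1-loss); Area = Q_field*t/(d/1000).
Step 1 — canal discharge (Manning's equation):
  Q = (1/0.0324) * 3.629 * 0.5897^(2/3) * 0.0013^(1/2) = 2.83989 m^3/s
Step 2 — delivered flow: Q_field = 2.83989*(1 - 24/100) = 2.15831 m^3/s
Step 3 — volume delivered: V = 2.15831 * 5*3600 = 38849.7 m^3
Step 4 — area served: A = V / (depth/1000) = 38849.7 / 0.109 = 356400 m^2
Therefore the field area that can be irrigated = 356400 m^2.


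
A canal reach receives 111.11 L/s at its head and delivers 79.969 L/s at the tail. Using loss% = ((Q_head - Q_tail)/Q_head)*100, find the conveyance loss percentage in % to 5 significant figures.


loss = ((111.11 - 79.969)/111.11)*100 = 28.027 %
Therefore the conveyance loss percentage = 28.027 %.


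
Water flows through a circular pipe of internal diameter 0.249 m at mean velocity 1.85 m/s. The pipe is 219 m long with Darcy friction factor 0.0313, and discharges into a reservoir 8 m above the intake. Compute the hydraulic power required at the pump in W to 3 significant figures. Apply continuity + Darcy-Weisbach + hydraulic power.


Approach: apply continuity + Darcy-Weisbach + hydraulic power, Q = A*v; hf = f*(L/D)*(v^2/(2g)); H = static + hf; P = rho*g*Q*H.
Step 1 — flow rate (continuity, Q = A*v):
  A = pi*(0.249/2)^2 = 0.048695 m^2
  Q = 0.048695 * 1.85 = 0.090087 m^3/s
Step 2 — friction head loss (Darcy-Weisbach):
  hf = 0.0313 * (219/0.249) * (1.85^2 / (2*9.81))
  hf = 4.8021 m
Step 3 — total head: H = 8 + 4.8021 = 12.802 m
Step 4 — hydraulic power (P = rho*g*Q*H):
  P = 1000 * 9.81 * 0.090087 * 12.802 = 11300 W
Therefore the hydraulic power required at the pump = 11300 W.


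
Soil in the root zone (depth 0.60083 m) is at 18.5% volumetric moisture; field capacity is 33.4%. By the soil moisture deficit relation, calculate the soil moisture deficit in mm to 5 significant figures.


Approach: apply the soil moisture deficit relation, SMD = (FC - theta)/100 * depth * 1000.
SMD = (33.4 - 18.5)/100 * 0.60083 * 1000 = 89.524 mm
Therefore the soil moisture deficit = 89.524 mm.


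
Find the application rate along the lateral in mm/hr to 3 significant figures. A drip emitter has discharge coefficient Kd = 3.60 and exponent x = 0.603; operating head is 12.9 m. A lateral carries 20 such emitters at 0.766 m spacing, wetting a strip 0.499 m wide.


Approach: apply the emitter equation with a lateral mass balance, q = Kd*h^x; Q = n*q; rate = Q/(n*spacing*width).
Step 1 — single emitter flow (q = Kd*h^x):
  q = 3.60 * 12.9^0.603 = 16.826 L/hr
Step 2 — total lateral flow: Q = 20 * 16.826 = 336.53 L/hr
Step 3 — wetted area: A = 20 * 0.766 * 0.499 = 7.6447 m^2
Step 4 — application rate: Q/A = 336.53/7.6447 = 44.0 mm/hr
Therefore the application rate along the lateral = 44.0 mm/hr.


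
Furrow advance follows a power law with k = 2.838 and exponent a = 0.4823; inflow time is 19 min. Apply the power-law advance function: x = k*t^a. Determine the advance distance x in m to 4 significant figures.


x = 2.838 * 19^0.4823 = 11.74 m
Therefore the advance distance x = 11.74 m.


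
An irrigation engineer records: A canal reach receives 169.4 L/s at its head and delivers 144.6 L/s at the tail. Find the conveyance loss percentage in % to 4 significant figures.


Approach: apply the conveyance loss ratio, loss% = ((Q_head - Q_tail)/Q_head)*100.
loss = ((169.4 - 144.6)/169.4)*100 = 14.64 %
Therefore the conveyance loss percentage = 14.64 %.


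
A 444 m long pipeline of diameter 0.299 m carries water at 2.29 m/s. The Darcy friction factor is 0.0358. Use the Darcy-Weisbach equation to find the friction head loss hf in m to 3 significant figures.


Approach: apply the Darcy-Weisbach equation, hf = f*(L/D)*(v^2/(2g)).
hf = 0.0358 * (444/0.299) * (2.29^2 / (2*9.81))
hf = 14.2 m
Therefore the friction head loss hf = 14.2 m.


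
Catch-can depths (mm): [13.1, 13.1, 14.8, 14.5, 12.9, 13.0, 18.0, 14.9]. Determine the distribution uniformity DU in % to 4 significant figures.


Approach: apply the low-quarter distribution uniformity, DU = (mean of lowest quarter of readings / overall mean)*100.
sorted lowest 2 of 8: [12.9, 13.0] -> mean = 12.9500 mm
overall mean = 14.2875 mm
DU = (12.9500/14.2875)*100 = 90.64 %
Therefore the distribution uniformity DU = 90.64 %.


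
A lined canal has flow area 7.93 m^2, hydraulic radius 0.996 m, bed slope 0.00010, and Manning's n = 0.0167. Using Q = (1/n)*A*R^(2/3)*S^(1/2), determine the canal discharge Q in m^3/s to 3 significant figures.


Q = (1/0.0167) * 7.93 * 0.996^(2/3) * 0.00010^(1/2) = 4.74 m^3/s
Therefore the canal discharge Q = 4.74 m^3/s.


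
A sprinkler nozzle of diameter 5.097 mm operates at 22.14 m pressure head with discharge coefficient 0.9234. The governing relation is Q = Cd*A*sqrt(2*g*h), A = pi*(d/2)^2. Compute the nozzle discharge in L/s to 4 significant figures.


A = pi*(5.097e-3/2)^2 = 2.04042e-05 m^2
Q = 0.9234 * 2.04042e-05 * sqrt(2*9.81*22.14) * 1000 = 0.3927 L/s
Therefore the nozzle discharge = 0.3927 L/s.


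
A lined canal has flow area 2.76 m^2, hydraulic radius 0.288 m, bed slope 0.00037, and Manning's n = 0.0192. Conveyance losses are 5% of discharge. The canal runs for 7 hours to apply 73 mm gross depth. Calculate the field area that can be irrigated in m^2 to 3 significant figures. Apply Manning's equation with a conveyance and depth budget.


Approach: apply Manning's equation with a conveyance and depth budget, Q = (1/n)*A*R^(2/3)*S^(1/2); Q_field = Q*(1-loss); Area = Q_field*t/(d/1000).
Step 1 — canal discharge (Manning's equation):
  Q = (1/0.0192) * 2.76 * 0.288^(2/3) * 0.00037^(1/2) = 1.2059 m^3/s
Step 2 — delivered flow: Q_field = 1.2059*(1 - 5/100) = 1.1456 m^3/s
Step 3 — volume delivered: V = 1.1456 * 7*3600 = 28869 m^3
Step 4 — area served: A = V / (depth/1000) = 28869 / 0.073 = 395000 m^2
Therefore the field area that can be irrigated = 395000 m^2.


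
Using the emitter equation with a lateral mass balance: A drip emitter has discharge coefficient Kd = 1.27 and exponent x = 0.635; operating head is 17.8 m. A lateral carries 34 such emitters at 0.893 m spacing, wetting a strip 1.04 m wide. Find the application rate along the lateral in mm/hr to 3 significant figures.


Approach: apply the emitter equation with a lateral mass balance, q = Kd*h^x; Q = n*q; rate = Q/(n*spacing*width).
Step 1 — single emitter flow (q = Kd*h^x):
  q = 1.27 * 17.8^0.635 = 7.9035 L/hr
Step 2 — total lateral flow: Q = 34 * 7.9035 = 268.72 L/hr
Step 3 — wetted area: A = 34 * 0.893 * 1.04 = 31.576 m^2
Step 4 — application rate: Q/A = 268.72/31.576 = 8.51 mm/hr
Therefore the application rate along the lateral = 8.51 mm/hr.


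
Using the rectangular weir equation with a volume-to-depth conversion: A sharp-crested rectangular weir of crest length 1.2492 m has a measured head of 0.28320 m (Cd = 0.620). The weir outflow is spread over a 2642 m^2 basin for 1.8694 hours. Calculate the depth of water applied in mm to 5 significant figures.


Approach: apply the rectangular weir equation with a volume-to-depth conversion, Q = (2/3)*Cd*L*sqrt(2g)*H^1.5; d = Q*t/A * 1000.
Step 1 — weir discharge:
  Q = (2/3)*0.620*1.2492*sqrt(2*9.81)*0.28320^1.5 = 0.3446845 m^3/s
Step 2 — volume: V = 0.3446845 * 1.8694*3600 = 2319.672 m^3
Step 3 — depth: d = V/A * 1000 = 2319.672/2642 * 1000 = 878.00 mm
Therefore the depth of water applied = 878.00 mm.


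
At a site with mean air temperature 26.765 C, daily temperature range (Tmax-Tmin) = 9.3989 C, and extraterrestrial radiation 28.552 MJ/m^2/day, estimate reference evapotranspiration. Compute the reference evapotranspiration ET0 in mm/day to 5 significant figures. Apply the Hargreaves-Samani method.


Approach: apply the Hargreaves-Samani method, ET0 = 0.0023*(Tmean+17.8)*sqrt(Tmax-Tmin)*0.408*Ra.
ET0 = 0.0023*(26.765+17.8)*sqrt(9.3989)*0.408*28.552 = 3.6606 mm/day
Therefore the reference evapotranspiration ET0 = 3.6606 mm/day.


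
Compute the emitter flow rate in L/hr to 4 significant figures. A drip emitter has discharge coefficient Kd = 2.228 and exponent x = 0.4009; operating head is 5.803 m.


Approach: apply the emitter characteristic equation, q = Kd * h^x.
q = 2.228 * 5.803^0.4009 = 4.509 L/hr
Therefore the emitter flow rate = 4.509 L/hr.


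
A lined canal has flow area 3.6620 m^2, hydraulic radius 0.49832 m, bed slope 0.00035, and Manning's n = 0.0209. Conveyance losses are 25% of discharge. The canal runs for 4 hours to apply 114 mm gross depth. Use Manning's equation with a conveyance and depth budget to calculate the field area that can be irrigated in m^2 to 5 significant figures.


Approach: apply Manning's equation with a conveyance and depth budget, Q = (1/n)*A*R^(2/3)*S^(1/2); Q_field = Q*(1-loss); Area = Q_field*t/(d/1000).
Step 1 — canal discharge (Manning's equation):
  Q = (1/0.0209) * 3.6620 * 0.49832^(2/3) * 0.00035^(1/2) = 2.060369 m^3/s
Step 2 — delivered flow: Q_field = 2.060369*(1 - 25/100) = 1.545277 m^3/s
Step 3 — volume delivered: V = 1.545277 * 4*3600 = 22251.98 m^3
Step 4 — area served: A = V / (depth/1000) = 22251.98 / 0.114 = 195190 m^2
Therefore the field area that can be irrigated = 195190 m^2.


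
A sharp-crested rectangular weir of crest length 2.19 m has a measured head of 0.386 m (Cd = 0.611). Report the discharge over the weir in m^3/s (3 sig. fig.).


Approach: apply the rectangular weir equation, Q = (2/3)*Cd*L*sqrt(2g)*H^1.5.
Q = (2/3)*0.611*2.19*sqrt(2*9.81)*0.386^1.5 = 0.948 m^3/s
Therefore the discharge over the weir = 0.948 m^3/s.


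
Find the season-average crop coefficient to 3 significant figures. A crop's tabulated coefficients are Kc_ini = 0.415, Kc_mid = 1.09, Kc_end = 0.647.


Approach: apply a simple seasonal average, Kc_avg = (Kc_ini + Kc_mid + Kc_end)/3.
Kc_avg = (0.415 + 1.09 + 0.647)/3 = 0.717
Therefore the season-average crop coefficient = 0.717.


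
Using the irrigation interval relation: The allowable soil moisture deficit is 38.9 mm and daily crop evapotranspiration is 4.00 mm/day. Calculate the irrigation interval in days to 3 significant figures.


Approach: apply the irrigation interval relation, interval = SMD / ETc.
interval = 38.9 / 4.00 = 9.72 days
Therefore the irrigation interval = 9.72 days.


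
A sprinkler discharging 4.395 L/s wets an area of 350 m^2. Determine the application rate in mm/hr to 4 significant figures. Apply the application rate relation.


Approach: apply the application rate relation, rate = (Q/A)*3600.
rate = (4.395 / 350) * 3600 = 45.21 mm/hr
Therefore the application rate = 45.21 mm/hr.


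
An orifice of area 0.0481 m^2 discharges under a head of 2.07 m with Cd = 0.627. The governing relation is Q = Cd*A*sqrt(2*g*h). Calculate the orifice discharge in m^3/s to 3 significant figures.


Q = 0.627 * 0.0481 * sqrt(2*9.81*2.07) = 0.192 m^3/s
Therefore the orifice discharge = 0.192 m^3/s.


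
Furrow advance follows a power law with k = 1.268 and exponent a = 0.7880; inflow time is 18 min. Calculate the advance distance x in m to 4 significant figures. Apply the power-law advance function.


Approach: apply the power-law advance function, x = k*t^a.
x = 1.268 * 18^0.7880 = 12.37 m
Therefore the advance distance x = 12.37 m.


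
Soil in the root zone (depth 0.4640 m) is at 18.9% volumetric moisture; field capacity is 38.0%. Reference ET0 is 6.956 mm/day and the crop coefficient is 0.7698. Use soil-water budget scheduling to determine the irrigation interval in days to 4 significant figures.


Approach: apply soil-water budget scheduling, SMD = (FC-theta)/100*depth*1000; ETc = ET0*Kc; interval = SMD/ETc.
Step 1 — soil moisture deficit:
  SMD = (38.0 - 18.9)/100 * 0.4640 * 1000 = 88.6240 mm
Step 2 — daily crop ET (ETc = ET0*Kc):
  ETc = 6.956 * 0.7698 = 5.35473 mm/day
Step 3 — irrigation interval (SMD/ETc):
  interval = 88.6240 / 5.35473 = 16.55 days
Therefore the irrigation interval = 16.55 days.


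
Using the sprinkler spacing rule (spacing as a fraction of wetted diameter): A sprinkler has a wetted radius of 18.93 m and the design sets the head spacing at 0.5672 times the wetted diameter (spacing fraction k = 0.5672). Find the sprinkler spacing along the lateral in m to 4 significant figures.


Approach: apply the sprinkler spacing rule (spacing as a fraction of wetted diameter), S = k*(2*R).
S = 0.5672 * (2 * 18.93) = 21.47 m
Therefore the sprinkler spacing along the lateral = 21.47 m.
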